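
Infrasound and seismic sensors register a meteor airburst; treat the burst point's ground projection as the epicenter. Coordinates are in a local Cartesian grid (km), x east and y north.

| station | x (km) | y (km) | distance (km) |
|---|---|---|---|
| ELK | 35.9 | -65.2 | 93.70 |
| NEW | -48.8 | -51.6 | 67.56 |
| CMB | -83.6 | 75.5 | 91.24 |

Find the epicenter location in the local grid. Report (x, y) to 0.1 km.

Circle about each station: (x − 35.9)² + (y + 65.2)² = 93.70²; (x + 48.8)² + (y + 51.6)² = 67.56²; (x + 83.6)² + (y − 75.5)² = 91.24².
Subtracting pairs of circle equations eliminates x²+y² and gives linear equations (the radical axes):
-169.4 x + 27.2 y = 3719.49
-239.0 x + 281.4 y = 7604.31
Solving the 2×2 system: x ≈ -20.4, y ≈ 9.7 km.

x ≈ -20.4 km, y ≈ 9.7 km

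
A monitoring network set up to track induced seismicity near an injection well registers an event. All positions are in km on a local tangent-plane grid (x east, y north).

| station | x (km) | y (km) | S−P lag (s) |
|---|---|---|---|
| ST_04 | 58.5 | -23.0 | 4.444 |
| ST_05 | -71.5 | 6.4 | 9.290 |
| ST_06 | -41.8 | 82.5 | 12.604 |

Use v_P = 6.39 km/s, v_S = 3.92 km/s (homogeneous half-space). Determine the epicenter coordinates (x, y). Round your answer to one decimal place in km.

(14.4, -32.3)

Distance from S−P lag: d = Δt · v_P v_S / (v_P − v_S) = Δt · (6.39·3.92)/(6.39−3.92) ≈ 10.1412·Δt.
So d_ST_04 = 45.07, d_ST_05 = 94.21, d_ST_06 = 127.82 km.
Circle about each station: (x − 58.5)² + (y + 23.0)² = 45.07²; (x + 71.5)² + (y − 6.4)² = 94.21²; (x + 41.8)² + (y − 82.5)² = 127.82².
Subtracting the ST_04 equation from the ST_05 and ST_06 equations removes the quadratic terms:
-260.0 x + 58.8 y = -5642.26
-200.6 x + 211.0 y = -9704.41
Solving the 2×2 system: x ≈ 14.4, y ≈ -32.3 km.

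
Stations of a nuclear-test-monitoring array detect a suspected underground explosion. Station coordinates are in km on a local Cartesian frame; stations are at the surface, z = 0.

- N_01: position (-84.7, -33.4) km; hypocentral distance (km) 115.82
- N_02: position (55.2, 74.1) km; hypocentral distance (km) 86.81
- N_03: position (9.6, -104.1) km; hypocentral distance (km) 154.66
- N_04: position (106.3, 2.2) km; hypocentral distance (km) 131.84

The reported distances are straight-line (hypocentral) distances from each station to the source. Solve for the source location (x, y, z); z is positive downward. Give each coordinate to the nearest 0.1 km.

Each station gives a sphere (x−x_i)² + (y−y_i)² + z² = d_i² (stations at z=0).
Subtracting the N_01 sphere from N_02 and N_03: z² cancels, leaving linear equations in x and y:
279.8 x + 215.0 y = 6126.50
188.6 x − 141.4 y = -7866.12
Solving: x ≈ -10.297, y ≈ 41.896 km (keep extra digits for the depth step; rounded: -10.3, 41.9).
Then from the N_01 sphere: z² = 115.82² − (x + 84.7)² − (y + 33.4)² with x = -10.297, y = 41.896, so z ≈ 47.000 ≈ 47.0 km.
Check against N_04 (with the unrounded solution): distance 131.83 ≈ 131.84 km. ✓

x ≈ -10.3 km, y ≈ 41.9 km, depth ≈ 47.0 km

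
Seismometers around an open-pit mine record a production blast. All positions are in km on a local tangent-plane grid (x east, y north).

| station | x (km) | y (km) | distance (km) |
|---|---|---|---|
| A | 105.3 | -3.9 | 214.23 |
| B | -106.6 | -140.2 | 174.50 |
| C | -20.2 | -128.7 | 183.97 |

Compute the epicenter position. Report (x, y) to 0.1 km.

x ≈ -105.5 km, y ≈ 34.3 km

Circle about each station: (x − 105.3)² + (y + 3.9)² = 214.23²; (x + 106.6)² + (y + 140.2)² = 174.50²; (x + 20.2)² + (y + 128.7)² = 183.97².
Subtracting the A equation from the B and C equations removes the quadratic terms:
-423.8 x − 272.6 y = 35360.54
-251.0 x − 249.6 y = 17917.96
Solving the 2×2 system: x ≈ -105.5, y ≈ 34.3 km.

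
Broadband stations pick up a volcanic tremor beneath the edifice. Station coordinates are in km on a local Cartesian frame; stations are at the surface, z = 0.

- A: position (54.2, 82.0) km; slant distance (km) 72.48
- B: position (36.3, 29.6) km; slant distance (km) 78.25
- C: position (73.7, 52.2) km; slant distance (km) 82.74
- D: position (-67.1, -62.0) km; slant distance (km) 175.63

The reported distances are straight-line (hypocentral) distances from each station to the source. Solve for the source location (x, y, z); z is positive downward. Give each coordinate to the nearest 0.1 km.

x ≈ 27.7 km, y ≈ 70.1 km, depth ≈ 66.4 km

Each station gives a sphere (x−x_i)² + (y−y_i)² + z² = d_i² (stations at z=0).
Subtracting the A sphere from B and C: z² cancels, leaving linear equations in x and y:
-35.8 x − 104.8 y = -8337.50
39.0 x − 59.6 y = -3097.67
Solving: x ≈ 27.694, y ≈ 70.096 km (keep extra digits for the depth step; rounded: 27.7, 70.1).
Then from the A sphere: z² = 72.48² − (x − 54.2)² − (y − 82.0)² with x = 27.694, y = 70.096, so z ≈ 66.401 ≈ 66.4 km.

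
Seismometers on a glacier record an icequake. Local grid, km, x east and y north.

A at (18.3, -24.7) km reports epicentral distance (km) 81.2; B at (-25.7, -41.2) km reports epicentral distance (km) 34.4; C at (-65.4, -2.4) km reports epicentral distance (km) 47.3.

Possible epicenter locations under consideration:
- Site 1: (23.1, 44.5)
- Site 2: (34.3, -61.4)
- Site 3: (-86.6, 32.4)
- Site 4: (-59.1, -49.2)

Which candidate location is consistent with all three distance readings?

For each candidate, compare |candidate − station| to the reported distance:
Site 1: residuals A 11.8, B 64.2, C 52.9 → max 64.2 km
Site 2: residuals A 41.2, B 28.9, C 68.5 → max 68.5 km
Site 3: residuals A 38.2, B 61.1, C 6.6 → max 61.1 km
Site 4: residuals A 0.0, B 0.1, C 0.1 → max 0.1 km
Only Site 4 has all residuals ≈ 0.

Site 4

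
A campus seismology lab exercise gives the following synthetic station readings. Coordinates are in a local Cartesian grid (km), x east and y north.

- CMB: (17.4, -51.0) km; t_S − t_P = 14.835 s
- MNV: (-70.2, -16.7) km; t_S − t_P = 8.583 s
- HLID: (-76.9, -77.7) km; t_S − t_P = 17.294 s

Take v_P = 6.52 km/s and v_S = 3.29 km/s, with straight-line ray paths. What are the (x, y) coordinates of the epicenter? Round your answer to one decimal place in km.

x ≈ -38.1 km, y ≈ 30.4 km

Distance from S−P lag: d = Δt · v_P v_S / (v_P − v_S) = Δt · (6.52·3.29)/(6.52−3.29) ≈ 6.6411·Δt.
So d_CMB = 98.52, d_MNV = 57.00, d_HLID = 114.85 km.
Circle about each station: (x − 17.4)² + (y + 51.0)² = 98.52²; (x + 70.2)² + (y + 16.7)² = 57.00²; (x + 76.9)² + (y + 77.7)² = 114.85².
Subtracting pairs of circle equations eliminates x²+y² and gives linear equations (the radical axes):
-175.2 x + 68.6 y = 8760.36
-188.6 x − 53.4 y = 5562.81
Solving the 2×2 system: x ≈ -38.1, y ≈ 30.4 km.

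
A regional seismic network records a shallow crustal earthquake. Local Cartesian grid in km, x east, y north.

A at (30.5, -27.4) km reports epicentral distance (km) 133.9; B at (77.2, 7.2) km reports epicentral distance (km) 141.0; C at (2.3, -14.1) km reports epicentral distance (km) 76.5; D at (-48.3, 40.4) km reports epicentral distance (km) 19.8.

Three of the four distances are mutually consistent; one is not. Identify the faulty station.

Solve using three stations at a time. Using B, C, D (subtract circle equations pairwise → linear system) gives (x, y) ≈ (-62.5, 26.6).
Distances from that point to each station vs reported:
  A: calculated 107.5 vs reported 133.9 → residual 26.4 km
  B: calculated 141.0 vs reported 141.0 → residual 0.0 km
  C: calculated 76.5 vs reported 76.5 → residual 0.0 km
  D: calculated 19.8 vs reported 19.8 → residual 0.0 km
B, C, D are mutually consistent (residuals ≈ 0); A is off by 26.4 km.

A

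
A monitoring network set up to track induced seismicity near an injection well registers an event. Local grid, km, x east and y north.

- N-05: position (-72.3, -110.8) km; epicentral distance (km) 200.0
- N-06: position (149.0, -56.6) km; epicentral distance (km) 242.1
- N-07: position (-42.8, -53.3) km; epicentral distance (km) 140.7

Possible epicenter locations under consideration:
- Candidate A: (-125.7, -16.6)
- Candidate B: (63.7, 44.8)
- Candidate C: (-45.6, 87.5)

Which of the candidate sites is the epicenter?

Candidate C

For each candidate, compare |candidate − station| to the reported distance:
Candidate A: residuals N-05 91.7, N-06 35.5, N-07 50.0 → max 91.7 km
Candidate B: residuals N-05 6.7, N-06 109.6, N-07 4.1 → max 109.6 km
Candidate C: residuals N-05 0.1, N-06 0.0, N-07 0.1 → max 0.1 km
Only Candidate C has all residuals ≈ 0.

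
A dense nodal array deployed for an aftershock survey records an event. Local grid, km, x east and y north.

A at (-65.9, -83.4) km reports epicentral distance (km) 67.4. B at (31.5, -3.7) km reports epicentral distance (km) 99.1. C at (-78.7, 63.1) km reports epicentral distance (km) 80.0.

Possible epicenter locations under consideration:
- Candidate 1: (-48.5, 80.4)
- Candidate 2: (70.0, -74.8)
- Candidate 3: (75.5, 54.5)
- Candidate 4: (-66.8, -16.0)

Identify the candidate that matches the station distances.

Candidate 4

For each candidate, compare |candidate − station| to the reported distance:
Candidate 1: residuals A 97.3, B 17.0, C 45.2 → max 97.3 km
Candidate 2: residuals A 68.8, B 18.2, C 122.8 → max 122.8 km
Candidate 3: residuals A 130.1, B 26.1, C 74.4 → max 130.1 km
Candidate 4: residuals A 0.0, B 0.0, C 0.0 → max 0.0 km
Only Candidate 4 has all residuals ≈ 0.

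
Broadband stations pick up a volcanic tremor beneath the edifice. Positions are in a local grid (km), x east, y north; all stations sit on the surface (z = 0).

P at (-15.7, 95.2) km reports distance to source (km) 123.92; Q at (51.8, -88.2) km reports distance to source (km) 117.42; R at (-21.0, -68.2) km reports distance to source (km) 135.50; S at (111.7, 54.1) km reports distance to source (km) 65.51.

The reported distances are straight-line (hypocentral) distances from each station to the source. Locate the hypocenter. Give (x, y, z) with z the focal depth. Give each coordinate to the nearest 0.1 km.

x ≈ 73.7 km, y ≈ 19.7 km, depth ≈ 40.8 km

Each station gives a sphere (x−x_i)² + (y−y_i)² + z² = d_i² (stations at z=0).
Subtracting the P sphere from Q and R: z² cancels, leaving linear equations in x and y:
135.0 x − 366.8 y = 2721.66
-10.6 x − 326.8 y = -7221.37
Solving: x ≈ 73.704, y ≈ 19.707 km (keep extra digits for the depth step; rounded: 73.7, 19.7).
Then from the P sphere: z² = 123.92² − (x + 15.7)² − (y − 95.2)² with x = 73.704, y = 19.707, so z ≈ 40.791 ≈ 40.8 km.
Check against S (with the unrounded solution): distance 65.50 ≈ 65.51 km. ✓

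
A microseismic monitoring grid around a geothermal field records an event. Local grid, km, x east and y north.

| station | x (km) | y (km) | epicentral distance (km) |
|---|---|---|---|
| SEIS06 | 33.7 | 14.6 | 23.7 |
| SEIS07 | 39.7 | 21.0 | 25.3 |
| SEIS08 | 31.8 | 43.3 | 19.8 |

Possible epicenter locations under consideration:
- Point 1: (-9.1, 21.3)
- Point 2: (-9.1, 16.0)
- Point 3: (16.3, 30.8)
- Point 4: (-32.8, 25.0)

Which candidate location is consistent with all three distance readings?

For each candidate, compare |candidate − station| to the reported distance:
Point 1: residuals SEIS06 19.6, SEIS07 23.5, SEIS08 26.6 → max 26.6 km
Point 2: residuals SEIS06 19.1, SEIS07 23.8, SEIS08 29.4 → max 29.4 km
Point 3: residuals SEIS06 0.1, SEIS07 0.1, SEIS08 0.1 → max 0.1 km
Point 4: residuals SEIS06 43.6, SEIS07 47.3, SEIS08 47.3 → max 47.3 km
Only Point 3 has all residuals ≈ 0.

Point 3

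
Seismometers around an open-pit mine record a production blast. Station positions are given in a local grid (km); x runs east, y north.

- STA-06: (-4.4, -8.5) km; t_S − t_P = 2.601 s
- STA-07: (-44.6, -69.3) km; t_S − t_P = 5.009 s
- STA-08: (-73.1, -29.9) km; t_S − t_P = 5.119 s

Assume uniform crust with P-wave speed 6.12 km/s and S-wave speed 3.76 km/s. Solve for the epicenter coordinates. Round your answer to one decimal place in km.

x ≈ -23.4 km, y ≈ -25.3 km

Distance from S−P lag: d = Δt · v_P v_S / (v_P − v_S) = Δt · (6.12·3.76)/(6.12−3.76) ≈ 9.7505·Δt.
So d_STA-06 = 25.36, d_STA-07 = 48.84, d_STA-08 = 49.91 km.
Circle about each station: (x + 4.4)² + (y + 8.5)² = 25.36²; (x + 44.6)² + (y + 69.3)² = 48.84²; (x + 73.1)² + (y + 29.9)² = 49.91².
Subtracting the STA-06 equation from the STA-07 and STA-08 equations removes the quadratic terms:
-80.4 x − 121.6 y = 4957.82
-137.4 x − 42.8 y = 4298.13
Solving the 2×2 system: x ≈ -23.4, y ≈ -25.3 km.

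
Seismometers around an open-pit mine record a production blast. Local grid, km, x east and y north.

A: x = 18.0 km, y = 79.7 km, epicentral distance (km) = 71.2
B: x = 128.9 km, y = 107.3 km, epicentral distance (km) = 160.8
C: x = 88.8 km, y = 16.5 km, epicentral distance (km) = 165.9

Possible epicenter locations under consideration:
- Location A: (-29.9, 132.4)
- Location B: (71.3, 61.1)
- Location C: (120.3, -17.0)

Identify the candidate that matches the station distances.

For each candidate, compare |candidate − station| to the reported distance:
Location A: residuals A 0.0, B 0.0, C 0.0 → max 0.0 km
Location B: residuals A 14.7, B 87.0, C 118.0 → max 118.0 km
Location C: residuals A 69.6, B 36.2, C 119.9 → max 119.9 km
Only Location A has all residuals ≈ 0.

Location A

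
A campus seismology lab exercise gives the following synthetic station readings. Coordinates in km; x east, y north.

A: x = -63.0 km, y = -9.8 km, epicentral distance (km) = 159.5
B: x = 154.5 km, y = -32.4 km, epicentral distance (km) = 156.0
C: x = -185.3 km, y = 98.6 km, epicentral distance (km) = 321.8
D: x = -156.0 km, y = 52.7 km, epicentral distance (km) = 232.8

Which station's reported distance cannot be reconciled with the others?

D

Solve using three stations at a time. Using A, B, C (subtract circle equations pairwise → linear system) gives (x, y) ≈ (36.5, -134.7).
Distances from that point to each station vs reported:
  A: calculated 159.7 vs reported 159.5 → residual 0.2 km
  B: calculated 156.2 vs reported 156.0 → residual 0.2 km
  C: calculated 321.9 vs reported 321.8 → residual 0.1 km
  D: calculated 268.6 vs reported 232.8 → residual 35.8 km
A, B, C are mutually consistent (residuals ≈ 0); D is off by 35.8 km.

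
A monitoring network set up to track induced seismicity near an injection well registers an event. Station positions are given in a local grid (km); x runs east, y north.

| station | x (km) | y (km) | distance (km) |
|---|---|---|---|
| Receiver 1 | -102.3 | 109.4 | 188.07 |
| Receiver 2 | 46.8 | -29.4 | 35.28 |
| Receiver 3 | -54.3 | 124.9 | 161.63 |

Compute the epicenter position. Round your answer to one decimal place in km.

Circle about each station: (x + 102.3)² + (y − 109.4)² = 188.07²; (x − 46.8)² + (y + 29.4)² = 35.28²; (x + 54.3)² + (y − 124.9)² = 161.63².
Subtracting the Receiver 1 equation from the Receiver 2 and Receiver 3 equations removes the quadratic terms:
298.2 x − 277.6 y = 14746.60
96.0 x + 31.0 y = 5360.92
Solving the 2×2 system: x ≈ 54.2, y ≈ 5.1 km.
Check against Receiver 1 (with the unrounded x, y): √((x + 102.3)²+(y − 109.4)²) = 188.07 ≈ 188.07 km. ✓

(54.2, 5.1)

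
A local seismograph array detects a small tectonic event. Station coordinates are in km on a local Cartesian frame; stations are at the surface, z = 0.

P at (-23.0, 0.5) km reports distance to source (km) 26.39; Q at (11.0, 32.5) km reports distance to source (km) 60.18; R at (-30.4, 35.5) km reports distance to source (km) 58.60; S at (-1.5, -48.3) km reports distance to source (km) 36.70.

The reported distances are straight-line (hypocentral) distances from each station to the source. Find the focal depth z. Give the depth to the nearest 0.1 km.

z ≈ 16.5 km

Each station gives a sphere (x−x_i)² + (y−y_i)² + z² = d_i² (stations at z=0).
Subtracting the P sphere from Q and R: z² cancels, leaving linear equations in x and y:
68.0 x + 64.0 y = -2277.20
-14.8 x + 70.0 y = -1082.37
Solving: x ≈ -15.793, y ≈ -18.801 km (keep extra digits for the depth step; rounded: -15.8, -18.8).
Then from the P sphere: z² = 26.39² − (x + 23.0)² − (y − 0.5)² with x = -15.793, y = -18.801, so z ≈ 16.491 ≈ 16.5 km.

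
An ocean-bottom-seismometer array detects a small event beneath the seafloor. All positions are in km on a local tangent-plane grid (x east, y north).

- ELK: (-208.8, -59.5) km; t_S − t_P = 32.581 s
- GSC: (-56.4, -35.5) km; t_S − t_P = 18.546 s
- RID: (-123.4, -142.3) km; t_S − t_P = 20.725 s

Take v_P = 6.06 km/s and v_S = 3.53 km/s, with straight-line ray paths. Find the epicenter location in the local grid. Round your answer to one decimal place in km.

Distance from S−P lag: d = Δt · v_P v_S / (v_P − v_S) = Δt · (6.06·3.53)/(6.06−3.53) ≈ 8.4553·Δt.
So d_ELK = 275.48, d_GSC = 156.81, d_RID = 175.24 km.
Circle about each station: (x + 208.8)² + (y + 59.5)² = 275.48²; (x + 56.4)² + (y + 35.5)² = 156.81²; (x + 123.4)² + (y + 142.3)² = 175.24².
Subtracting the ELK equation from the GSC and RID equations removes the quadratic terms:
304.8 x + 48.0 y = 8603.37
170.8 x − 165.6 y = 33519.33
Solving the 2×2 system: x ≈ 51.7, y ≈ -149.1 km.
Check against ELK (with the unrounded x, y): √((x + 208.8)²+(y + 59.5)²) = 275.48 ≈ 275.48 km. ✓

(51.7, -149.1)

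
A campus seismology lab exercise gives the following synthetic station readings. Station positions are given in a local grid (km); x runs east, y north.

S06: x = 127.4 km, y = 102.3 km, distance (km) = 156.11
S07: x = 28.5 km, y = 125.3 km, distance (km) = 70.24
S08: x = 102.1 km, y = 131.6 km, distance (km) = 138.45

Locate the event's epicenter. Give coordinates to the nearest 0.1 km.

x ≈ -27.5 km, y ≈ 82.9 km

Circle about each station: (x − 127.4)² + (y − 102.3)² = 156.11²; (x − 28.5)² + (y − 125.3)² = 70.24²; (x − 102.1)² + (y − 131.6)² = 138.45².
Subtracting the S06 equation from the S07 and S08 equations removes the quadratic terms:
-197.8 x + 46.0 y = 9252.96
-50.6 x + 58.6 y = 6248.85
Solving the 2×2 system: x ≈ -27.5, y ≈ 82.9 km.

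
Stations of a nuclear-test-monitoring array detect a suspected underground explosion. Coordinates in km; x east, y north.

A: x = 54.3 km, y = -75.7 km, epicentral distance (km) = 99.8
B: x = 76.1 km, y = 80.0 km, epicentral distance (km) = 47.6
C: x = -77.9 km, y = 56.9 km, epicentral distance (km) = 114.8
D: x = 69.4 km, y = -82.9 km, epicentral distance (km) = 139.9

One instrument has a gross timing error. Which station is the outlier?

A

Solve using three stations at a time. Using B, C, D (subtract circle equations pairwise → linear system) gives (x, y) ≈ (36.8, 53.1).
Distances from that point to each station vs reported:
  A: calculated 130.0 vs reported 99.8 → residual 30.2 km
  B: calculated 47.6 vs reported 47.6 → residual 0.0 km
  C: calculated 114.8 vs reported 114.8 → residual 0.0 km
  D: calculated 139.9 vs reported 139.9 → residual 0.0 km
B, C, D are mutually consistent (residuals ≈ 0); A is off by 30.2 km.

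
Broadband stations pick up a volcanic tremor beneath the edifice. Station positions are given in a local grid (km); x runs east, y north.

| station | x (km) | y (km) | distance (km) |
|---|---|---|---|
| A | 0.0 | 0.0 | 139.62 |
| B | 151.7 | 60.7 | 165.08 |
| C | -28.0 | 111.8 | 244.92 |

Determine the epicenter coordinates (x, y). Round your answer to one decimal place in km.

Circle about each station: x² + y² = 139.62²; (x − 151.7)² + (y − 60.7)² = 165.08²; (x + 28.0)² + (y − 111.8)² = 244.92².
Subtracting the A equation from the B and C equations removes the quadratic terms:
303.4 x + 121.4 y = 18939.72
-56.0 x + 223.6 y = -27208.82
Solving the 2×2 system: x ≈ 101.0, y ≈ -96.4 km.
Check against A (with the unrounded x, y): √(x²+y²) = 139.61 ≈ 139.62 km. ✓

(101.0, -96.4)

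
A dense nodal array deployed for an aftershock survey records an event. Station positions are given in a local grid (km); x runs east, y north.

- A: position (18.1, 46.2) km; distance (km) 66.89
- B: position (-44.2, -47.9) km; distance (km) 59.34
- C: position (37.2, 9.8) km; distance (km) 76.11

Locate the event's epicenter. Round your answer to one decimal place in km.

(-38.9, 11.2)

Circle about each station: (x − 18.1)² + (y − 46.2)² = 66.89²; (x + 44.2)² + (y + 47.9)² = 59.34²; (x − 37.2)² + (y − 9.8)² = 76.11².
Subtracting the A equation from the B and C equations removes the quadratic terms:
-124.6 x − 188.2 y = 2739.04
38.2 x − 72.8 y = -2300.63
Solving the 2×2 system: x ≈ -38.9, y ≈ 11.2 km.
Check against A (with the unrounded x, y): √((x − 18.1)²+(y − 46.2)²) = 66.88 ≈ 66.89 km. ✓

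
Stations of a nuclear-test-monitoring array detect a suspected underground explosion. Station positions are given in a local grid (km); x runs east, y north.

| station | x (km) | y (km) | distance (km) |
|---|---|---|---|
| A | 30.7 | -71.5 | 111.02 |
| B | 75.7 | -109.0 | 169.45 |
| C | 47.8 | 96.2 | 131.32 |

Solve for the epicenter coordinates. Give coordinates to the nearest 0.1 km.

Circle about each station: (x − 30.7)² + (y + 71.5)² = 111.02²; (x − 75.7)² + (y + 109.0)² = 169.45²; (x − 47.8)² + (y − 96.2)² = 131.32².
Subtracting pairs of circle equations eliminates x²+y² and gives linear equations (the radical axes):
90.0 x − 75.0 y = -4831.11
34.2 x + 335.4 y = 565.04
Solving the 2×2 system: x ≈ -48.2, y ≈ 6.6 km.

-48.2 km east, 6.6 km north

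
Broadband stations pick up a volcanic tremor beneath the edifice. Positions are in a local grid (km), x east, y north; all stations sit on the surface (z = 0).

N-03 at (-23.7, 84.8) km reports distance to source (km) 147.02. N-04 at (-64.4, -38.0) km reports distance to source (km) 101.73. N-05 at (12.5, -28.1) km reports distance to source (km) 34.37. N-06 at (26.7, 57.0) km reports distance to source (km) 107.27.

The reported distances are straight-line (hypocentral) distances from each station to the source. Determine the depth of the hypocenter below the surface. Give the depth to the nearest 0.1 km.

Each station gives a sphere (x−x_i)² + (y−y_i)² + z² = d_i² (stations at z=0).
Subtracting the N-03 sphere from N-04 and N-05: z² cancels, leaving linear equations in x and y:
-81.4 x − 245.6 y = 9104.52
72.4 x − 225.8 y = 13626.71
Solving: x ≈ 35.699, y ≈ -48.902 km (keep extra digits for the depth step; rounded: 35.7, -48.9).
Then from the N-03 sphere: z² = 147.02² − (x + 23.7)² − (y − 84.8)² with x = 35.699, y = -48.902, so z ≈ 14.506 ≈ 14.5 km.

z ≈ 14.5 km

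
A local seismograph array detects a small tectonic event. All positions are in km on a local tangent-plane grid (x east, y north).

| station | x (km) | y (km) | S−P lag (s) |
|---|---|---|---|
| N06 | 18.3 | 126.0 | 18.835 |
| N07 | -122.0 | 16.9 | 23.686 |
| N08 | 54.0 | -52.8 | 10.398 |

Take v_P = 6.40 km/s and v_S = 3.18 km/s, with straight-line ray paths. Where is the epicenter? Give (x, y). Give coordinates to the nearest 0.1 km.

27.4 km east, 7.3 km north

Distance from S−P lag: d = Δt · v_P v_S / (v_P − v_S) = Δt · (6.40·3.18)/(6.40−3.18) ≈ 6.3205·Δt.
So d_N06 = 119.05, d_N07 = 149.71, d_N08 = 65.72 km.
Circle about each station: (x − 18.3)² + (y − 126.0)² = 119.05²; (x + 122.0)² + (y − 16.9)² = 149.71²; (x − 54.0)² + (y + 52.8)² = 65.72².
Subtracting pairs of circle equations eliminates x²+y² and gives linear equations (the radical axes):
-280.6 x − 218.2 y = -9281.46
71.4 x − 357.6 y = -653.27
Solving the 2×2 system: x ≈ 27.4, y ≈ 7.3 km.
Check against N06 (with the unrounded x, y): √((x − 18.3)²+(y − 126.0)²) = 119.05 ≈ 119.05 km. ✓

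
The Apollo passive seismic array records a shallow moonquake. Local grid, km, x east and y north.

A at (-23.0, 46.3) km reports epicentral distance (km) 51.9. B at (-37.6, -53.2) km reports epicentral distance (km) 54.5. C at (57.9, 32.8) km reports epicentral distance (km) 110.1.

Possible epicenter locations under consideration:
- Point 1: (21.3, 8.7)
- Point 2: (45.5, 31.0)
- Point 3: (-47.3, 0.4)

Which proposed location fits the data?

Point 3

For each candidate, compare |candidate − station| to the reported distance:
Point 1: residuals A 6.2, B 30.9, C 66.3 → max 66.3 km
Point 2: residuals A 18.3, B 63.8, C 97.6 → max 97.6 km
Point 3: residuals A 0.0, B 0.0, C 0.0 → max 0.0 km
Only Point 3 has all residuals ≈ 0.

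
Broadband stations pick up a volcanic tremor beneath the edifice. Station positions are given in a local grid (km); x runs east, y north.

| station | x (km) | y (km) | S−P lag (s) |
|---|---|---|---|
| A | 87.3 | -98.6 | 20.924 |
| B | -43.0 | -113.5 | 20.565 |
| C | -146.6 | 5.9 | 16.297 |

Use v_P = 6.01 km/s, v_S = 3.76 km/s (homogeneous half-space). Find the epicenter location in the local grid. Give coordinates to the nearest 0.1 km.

(-6.0, 89.7)

Distance from S−P lag: d = Δt · v_P v_S / (v_P − v_S) = Δt · (6.01·3.76)/(6.01−3.76) ≈ 10.0434·Δt.
So d_A = 210.15, d_B = 206.54, d_C = 163.68 km.
Circle about each station: (x − 87.3)² + (y + 98.6)² = 210.15²; (x + 43.0)² + (y + 113.5)² = 206.54²; (x + 146.6)² + (y − 5.9)² = 163.68².
Subtracting pairs of circle equations eliminates x²+y² and gives linear equations (the radical axes):
-260.6 x − 29.8 y = -1107.75
-467.8 x + 209.0 y = 21555.00
Solving the 2×2 system: x ≈ -6.0, y ≈ 89.7 km.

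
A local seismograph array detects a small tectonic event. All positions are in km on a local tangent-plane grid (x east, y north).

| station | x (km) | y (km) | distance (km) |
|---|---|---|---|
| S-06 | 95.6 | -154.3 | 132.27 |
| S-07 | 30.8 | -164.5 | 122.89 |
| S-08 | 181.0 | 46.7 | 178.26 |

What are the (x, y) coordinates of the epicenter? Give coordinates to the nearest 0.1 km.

26.2 km east, -41.7 km north

Circle about each station: (x − 95.6)² + (y + 154.3)² = 132.27²; (x − 30.8)² + (y + 164.5)² = 122.89²; (x − 181.0)² + (y − 46.7)² = 178.26².
Subtracting pairs of circle equations eliminates x²+y² and gives linear equations (the radical axes):
-129.6 x − 20.4 y = -2545.56
170.8 x + 402.0 y = -12287.23
Solving the 2×2 system: x ≈ 26.2, y ≈ -41.7 km.
Check against S-06 (with the unrounded x, y): √((x − 95.6)²+(y + 154.3)²) = 132.27 ≈ 132.27 km. ✓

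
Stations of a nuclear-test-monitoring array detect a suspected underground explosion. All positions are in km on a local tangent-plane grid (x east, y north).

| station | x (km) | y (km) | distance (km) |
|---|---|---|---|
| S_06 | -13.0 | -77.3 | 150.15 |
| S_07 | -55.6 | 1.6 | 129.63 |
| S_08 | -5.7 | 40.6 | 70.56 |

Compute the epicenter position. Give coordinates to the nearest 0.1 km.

x ≈ 64.0 km, y ≈ 51.6 km

Circle about each station: (x + 13.0)² + (y + 77.3)² = 150.15²; (x + 55.6)² + (y − 1.6)² = 129.63²; (x + 5.7)² + (y − 40.6)² = 70.56².
Subtracting the S_06 equation from the S_07 and S_08 equations removes the quadratic terms:
-85.2 x + 157.8 y = 2690.72
14.6 x + 235.8 y = 13102.87
Solving the 2×2 system: x ≈ 64.0, y ≈ 51.6 km.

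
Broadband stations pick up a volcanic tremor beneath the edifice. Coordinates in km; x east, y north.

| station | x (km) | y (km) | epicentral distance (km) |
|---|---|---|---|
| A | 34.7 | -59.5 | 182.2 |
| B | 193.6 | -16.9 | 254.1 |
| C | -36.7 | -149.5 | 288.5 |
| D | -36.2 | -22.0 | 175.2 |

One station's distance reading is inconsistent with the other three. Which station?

B

Solve using three stations at a time. Using A, C, D (subtract circle equations pairwise → linear system) gives (x, y) ≈ (66.6, 119.9).
Distances from that point to each station vs reported:
  A: calculated 182.2 vs reported 182.2 → residual 0.0 km
  B: calculated 186.7 vs reported 254.1 → residual 67.4 km
  C: calculated 288.5 vs reported 288.5 → residual 0.0 km
  D: calculated 175.2 vs reported 175.2 → residual 0.0 km
A, C, D are mutually consistent (residuals ≈ 0); B is off by 67.4 km.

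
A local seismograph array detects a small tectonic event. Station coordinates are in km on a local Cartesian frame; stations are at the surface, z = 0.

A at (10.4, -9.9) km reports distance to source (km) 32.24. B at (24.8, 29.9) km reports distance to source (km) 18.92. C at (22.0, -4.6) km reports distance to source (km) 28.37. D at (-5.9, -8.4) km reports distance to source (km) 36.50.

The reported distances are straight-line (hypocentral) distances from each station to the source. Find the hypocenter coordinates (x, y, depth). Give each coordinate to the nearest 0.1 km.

Each station gives a sphere (x−x_i)² + (y−y_i)² + z² = d_i² (stations at z=0).
Subtracting the A sphere from B and C: z² cancels, leaving linear equations in x and y:
28.8 x + 79.6 y = 1984.33
23.2 x + 10.6 y = 533.55
Solving: x ≈ 13.907, y ≈ 19.897 km (keep extra digits for the depth step; rounded: 13.9, 19.9).
Then from the A sphere: z² = 32.24² − (x − 10.4)² − (y + 9.9)² with x = 13.907, y = 19.897, so z ≈ 11.801 ≈ 11.8 km.

(13.9, 19.9, 11.8)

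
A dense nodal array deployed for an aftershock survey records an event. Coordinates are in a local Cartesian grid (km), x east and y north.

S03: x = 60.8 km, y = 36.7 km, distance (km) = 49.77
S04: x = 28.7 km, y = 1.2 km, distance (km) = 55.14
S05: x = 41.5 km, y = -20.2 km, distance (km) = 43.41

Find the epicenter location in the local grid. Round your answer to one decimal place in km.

(83.1, -7.8)

Circle about each station: (x − 60.8)² + (y − 36.7)² = 49.77²; (x − 28.7)² + (y − 1.2)² = 55.14²; (x − 41.5)² + (y + 20.2)² = 43.41².
Subtracting pairs of circle equations eliminates x²+y² and gives linear equations (the radical axes):
-64.2 x − 71.0 y = -4781.77
-38.6 x − 113.8 y = -2320.62
Solving the 2×2 system: x ≈ 83.1, y ≈ -7.8 km.
Check against S03 (with the unrounded x, y): √((x − 60.8)²+(y − 36.7)²) = 49.77 ≈ 49.77 km. ✓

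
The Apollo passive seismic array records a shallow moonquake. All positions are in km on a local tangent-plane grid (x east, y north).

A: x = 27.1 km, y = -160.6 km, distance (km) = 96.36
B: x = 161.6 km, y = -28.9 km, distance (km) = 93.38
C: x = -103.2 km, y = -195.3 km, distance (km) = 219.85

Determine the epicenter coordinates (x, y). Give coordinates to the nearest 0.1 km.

Circle about each station: (x − 27.1)² + (y + 160.6)² = 96.36²; (x − 161.6)² + (y + 28.9)² = 93.38²; (x + 103.2)² + (y + 195.3)² = 219.85².
Subtracting the A equation from the B and C equations removes the quadratic terms:
269.0 x + 263.4 y = 988.43
-260.6 x − 69.4 y = -16783.21
Solving the 2×2 system: x ≈ 87.1, y ≈ -85.2 km.

(87.1, -85.2)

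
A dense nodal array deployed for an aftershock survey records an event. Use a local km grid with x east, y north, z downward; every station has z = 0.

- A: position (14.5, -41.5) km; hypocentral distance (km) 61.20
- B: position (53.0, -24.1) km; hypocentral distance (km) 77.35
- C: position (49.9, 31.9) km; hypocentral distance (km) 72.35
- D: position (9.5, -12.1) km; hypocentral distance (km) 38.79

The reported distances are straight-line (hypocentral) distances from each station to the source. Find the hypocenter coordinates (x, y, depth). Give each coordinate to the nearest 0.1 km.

Each station gives a sphere (x−x_i)² + (y−y_i)² + z² = d_i² (stations at z=0).
Subtracting the A sphere from B and C: z² cancels, leaving linear equations in x and y:
77.0 x + 34.8 y = -780.27
70.8 x + 146.8 y = 86.04
Solving: x ≈ -13.297, y ≈ 6.999 km (keep extra digits for the depth step; rounded: -13.3, 7.0).
Then from the A sphere: z² = 61.20² − (x − 14.5)² − (y + 41.5)² with x = -13.297, y = 6.999, so z ≈ 24.912 ≈ 24.9 km.
Check against D (with the unrounded solution): distance 38.80 ≈ 38.79 km. ✓

(-13.3, 7.0, 24.9)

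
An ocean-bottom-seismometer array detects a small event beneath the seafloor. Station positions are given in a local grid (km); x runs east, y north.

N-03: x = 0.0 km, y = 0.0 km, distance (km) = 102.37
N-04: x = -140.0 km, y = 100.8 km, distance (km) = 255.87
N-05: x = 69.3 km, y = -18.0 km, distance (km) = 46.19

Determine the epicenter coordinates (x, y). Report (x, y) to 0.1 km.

101.2 km east, 15.4 km north

Circle about each station: x² + y² = 102.37²; (x + 140.0)² + (y − 100.8)² = 255.87²; (x − 69.3)² + (y + 18.0)² = 46.19².
Subtracting the N-03 equation from the N-04 and N-05 equations removes the quadratic terms:
-280.0 x + 201.6 y = -25229.20
138.6 x − 36.0 y = 13472.59
Solving the 2×2 system: x ≈ 101.2, y ≈ 15.4 km.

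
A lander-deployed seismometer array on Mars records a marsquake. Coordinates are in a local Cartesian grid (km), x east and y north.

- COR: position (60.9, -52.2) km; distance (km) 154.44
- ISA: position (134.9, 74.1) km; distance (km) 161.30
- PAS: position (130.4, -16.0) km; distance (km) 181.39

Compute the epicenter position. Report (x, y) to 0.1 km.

(-26.4, 75.2)

Circle about each station: (x − 60.9)² + (y + 52.2)² = 154.44²; (x − 134.9)² + (y − 74.1)² = 161.30²; (x − 130.4)² + (y + 16.0)² = 181.39².
Subtracting pairs of circle equations eliminates x²+y² and gives linear equations (the radical axes):
148.0 x + 252.6 y = 15089.19
139.0 x + 72.4 y = 1775.89
Solving the 2×2 system: x ≈ -26.4, y ≈ 75.2 km.
Check against COR (with the unrounded x, y): √((x − 60.9)²+(y + 52.2)²) = 154.44 ≈ 154.44 km. ✓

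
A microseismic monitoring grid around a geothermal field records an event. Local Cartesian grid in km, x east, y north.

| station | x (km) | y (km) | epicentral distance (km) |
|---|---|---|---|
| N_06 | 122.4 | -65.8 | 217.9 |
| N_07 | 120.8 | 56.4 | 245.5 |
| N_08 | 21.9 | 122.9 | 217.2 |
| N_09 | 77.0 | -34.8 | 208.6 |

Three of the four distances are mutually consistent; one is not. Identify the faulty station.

Solve using three stations at a time. Using N_06, N_07, N_08 (subtract circle equations pairwise → linear system) gives (x, y) ≈ (-95.4, -59.9).
Distances from that point to each station vs reported:
  N_06: calculated 217.9 vs reported 217.9 → residual 0.0 km
  N_07: calculated 245.5 vs reported 245.5 → residual 0.0 km
  N_08: calculated 217.2 vs reported 217.2 → residual 0.0 km
  N_09: calculated 174.2 vs reported 208.6 → residual 34.4 km
N_06, N_07, N_08 are mutually consistent (residuals ≈ 0); N_09 is off by 34.4 km.

N_09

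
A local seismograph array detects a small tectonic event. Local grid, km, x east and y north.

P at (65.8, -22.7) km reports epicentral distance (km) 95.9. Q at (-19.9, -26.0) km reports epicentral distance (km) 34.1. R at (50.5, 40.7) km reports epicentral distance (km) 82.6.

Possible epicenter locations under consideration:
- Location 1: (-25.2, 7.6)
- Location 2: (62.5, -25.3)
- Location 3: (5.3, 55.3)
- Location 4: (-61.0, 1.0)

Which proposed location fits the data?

Location 1

For each candidate, compare |candidate − station| to the reported distance:
Location 1: residuals P 0.0, Q 0.1, R 0.0 → max 0.1 km
Location 2: residuals P 91.7, Q 48.3, R 15.5 → max 91.7 km
Location 3: residuals P 2.8, Q 51.0, R 35.1 → max 51.0 km
Location 4: residuals P 33.1, Q 15.1, R 35.8 → max 35.8 km
Only Location 1 has all residuals ≈ 0.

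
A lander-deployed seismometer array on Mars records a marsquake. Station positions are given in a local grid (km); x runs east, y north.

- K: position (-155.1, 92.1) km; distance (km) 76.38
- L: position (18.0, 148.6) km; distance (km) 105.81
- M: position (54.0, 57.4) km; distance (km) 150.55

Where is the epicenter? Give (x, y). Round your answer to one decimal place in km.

x ≈ -83.5 km, y ≈ 118.7 km

Circle about each station: (x + 155.1)² + (y − 92.1)² = 76.38²; (x − 18.0)² + (y − 148.6)² = 105.81²; (x − 54.0)² + (y − 57.4)² = 150.55².
Subtracting pairs of circle equations eliminates x²+y² and gives linear equations (the radical axes):
346.2 x + 113.0 y = -15494.31
418.2 x − 69.4 y = -43159.06
Solving the 2×2 system: x ≈ -83.5, y ≈ 118.7 km.
Check against K (with the unrounded x, y): √((x + 155.1)²+(y − 92.1)²) = 76.38 ≈ 76.38 km. ✓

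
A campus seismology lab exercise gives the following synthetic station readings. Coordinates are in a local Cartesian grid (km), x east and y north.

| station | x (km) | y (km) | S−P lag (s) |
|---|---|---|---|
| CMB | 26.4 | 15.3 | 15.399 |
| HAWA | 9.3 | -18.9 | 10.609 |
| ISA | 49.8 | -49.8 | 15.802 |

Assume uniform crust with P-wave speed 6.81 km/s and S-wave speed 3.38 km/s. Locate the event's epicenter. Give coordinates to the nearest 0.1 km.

-56.2 km east, -46.8 km north

Distance from S−P lag: d = Δt · v_P v_S / (v_P − v_S) = Δt · (6.81·3.38)/(6.81−3.38) ≈ 6.7107·Δt.
So d_CMB = 103.34, d_HAWA = 71.19, d_ISA = 106.04 km.
Circle about each station: (x − 26.4)² + (y − 15.3)² = 103.34²; (x − 9.3)² + (y + 18.9)² = 71.19²; (x − 49.8)² + (y + 49.8)² = 106.04².
Subtracting the CMB equation from the HAWA and ISA equations removes the quadratic terms:
-34.2 x − 68.4 y = 5123.79
46.8 x − 130.2 y = 3463.70
Solving the 2×2 system: x ≈ -56.2, y ≈ -46.8 km.
Check against CMB (with the unrounded x, y): √((x − 26.4)²+(y − 15.3)²) = 103.35 ≈ 103.34 km. ✓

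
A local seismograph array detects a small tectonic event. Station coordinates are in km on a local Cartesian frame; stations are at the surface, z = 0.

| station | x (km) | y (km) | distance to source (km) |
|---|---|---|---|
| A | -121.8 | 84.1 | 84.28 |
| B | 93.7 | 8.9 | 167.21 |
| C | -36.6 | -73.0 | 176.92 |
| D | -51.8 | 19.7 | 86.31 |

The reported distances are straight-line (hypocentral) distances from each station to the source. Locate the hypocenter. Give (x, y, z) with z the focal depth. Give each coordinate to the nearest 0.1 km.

(-43.0, 102.2, 23.8)

Each station gives a sphere (x−x_i)² + (y−y_i)² + z² = d_i² (stations at z=0).
Subtracting the A sphere from B and C: z² cancels, leaving linear equations in x and y:
431.0 x − 150.4 y = -33905.22
170.4 x − 314.2 y = -39437.06
Solving: x ≈ -43.006, y ≈ 102.193 km (keep extra digits for the depth step; rounded: -43.0, 102.2).
Then from the A sphere: z² = 84.28² − (x + 121.8)² − (y − 84.1)² with x = -43.006, y = 102.193, so z ≈ 23.817 ≈ 23.8 km.
Check against D (with the unrounded solution): distance 86.31 ≈ 86.31 km. ✓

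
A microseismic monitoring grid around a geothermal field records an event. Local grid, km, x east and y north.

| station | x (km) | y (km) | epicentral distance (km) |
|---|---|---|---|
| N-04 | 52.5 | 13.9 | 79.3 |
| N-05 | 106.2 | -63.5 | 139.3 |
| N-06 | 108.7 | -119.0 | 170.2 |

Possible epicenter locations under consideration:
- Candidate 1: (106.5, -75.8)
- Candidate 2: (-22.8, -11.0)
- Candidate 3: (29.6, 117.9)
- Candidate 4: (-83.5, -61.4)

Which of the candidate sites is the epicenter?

Candidate 2

For each candidate, compare |candidate − station| to the reported distance:
Candidate 1: residuals N-04 25.4, N-05 127.0, N-06 126.9 → max 127.0 km
Candidate 2: residuals N-04 0.0, N-05 0.0, N-06 0.0 → max 0.0 km
Candidate 3: residuals N-04 27.2, N-05 57.6, N-06 79.6 → max 79.6 km
Candidate 4: residuals N-04 76.2, N-05 50.4, N-06 30.4 → max 76.2 km
Only Candidate 2 has all residuals ≈ 0.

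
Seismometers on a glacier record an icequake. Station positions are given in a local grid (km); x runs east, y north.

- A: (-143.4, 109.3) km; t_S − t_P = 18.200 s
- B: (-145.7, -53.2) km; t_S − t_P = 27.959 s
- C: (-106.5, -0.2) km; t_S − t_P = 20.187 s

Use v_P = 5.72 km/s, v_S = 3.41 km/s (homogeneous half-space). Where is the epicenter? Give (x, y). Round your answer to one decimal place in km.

Distance from S−P lag: d = Δt · v_P v_S / (v_P − v_S) = Δt · (5.72·3.41)/(5.72−3.41) ≈ 8.4438·Δt.
So d_A = 153.68, d_B = 236.08, d_C = 170.46 km.
Circle about each station: (x + 143.4)² + (y − 109.3)² = 153.68²; (x + 145.7)² + (y + 53.2)² = 236.08²; (x + 106.5)² + (y + 0.2)² = 170.46².
Subtracting the A equation from the B and C equations removes the quadratic terms:
-4.6 x − 325.0 y = -40567.54
73.8 x − 219.0 y = -26606.83
Solving the 2×2 system: x ≈ 9.5, y ≈ 124.7 km.
Check against A (with the unrounded x, y): √((x + 143.4)²+(y − 109.3)²) = 153.66 ≈ 153.68 km. ✓

(9.5, 124.7)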